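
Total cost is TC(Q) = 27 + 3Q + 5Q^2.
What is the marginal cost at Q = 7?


MC = dTC/dQ = 3 + 2*5*Q
At Q = 7:
MC = 3 + 10*7
MC = 3 + 70 = 73

73


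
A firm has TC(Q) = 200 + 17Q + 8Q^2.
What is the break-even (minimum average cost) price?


AC(Q) = 200/Q + 17 + 8Q
To minimize: dAC/dQ = -200/Q^2 + 8 = 0
Q^2 = 200/8 = 25
Q* = 5
Min AC = 200/5 + 17 + 8*5
Min AC = 40 + 17 + 40 = 97

97


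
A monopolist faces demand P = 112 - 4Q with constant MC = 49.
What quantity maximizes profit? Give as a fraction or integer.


TR = P*Q = (112 - 4Q)Q = 112Q - 4Q^2
MR = dTR/dQ = 112 - 8Q
Set MR = MC:
112 - 8Q = 49
63 = 8Q
Q* = 63/8 = 63/8

63/8


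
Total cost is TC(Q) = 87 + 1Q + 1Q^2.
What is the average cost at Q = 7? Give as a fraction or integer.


TC(7) = 87 + 1*7 + 1*7^2
TC(7) = 87 + 7 + 49 = 143
AC = TC/Q = 143/7 = 143/7

143/7


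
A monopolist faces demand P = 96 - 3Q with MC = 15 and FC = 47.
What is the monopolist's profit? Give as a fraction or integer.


MR = MC: 96 - 6Q = 15
Q* = 27/2
P* = 96 - 3*27/2 = 111/2
Profit = (P* - MC)*Q* - FC
= (111/2 - 15)*27/2 - 47
= 81/2*27/2 - 47
= 2187/4 - 47 = 1999/4

1999/4


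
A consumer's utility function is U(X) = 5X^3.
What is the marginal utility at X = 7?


MU = dU/dX = 5*3*X^(3-1)
MU = 15*X^2
At X = 7:
MU = 15 * 7^2
MU = 15 * 49 = 735

735


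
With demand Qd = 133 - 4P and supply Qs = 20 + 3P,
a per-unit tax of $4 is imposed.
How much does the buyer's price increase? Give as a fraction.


With a per-unit tax, the buyer's price increase depends on relative slopes.
Supply slope: d = 3, Demand slope: b = 4
Buyer's price increase = d * tax / (b + d)
= 3 * 4 / (4 + 3)
= 12 / 7 = 12/7

12/7


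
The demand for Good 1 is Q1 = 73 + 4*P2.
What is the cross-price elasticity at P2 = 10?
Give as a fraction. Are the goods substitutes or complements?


dQ1/dP2 = 4
At P2 = 10: Q1 = 73 + 4*10 = 113
Exy = (dQ1/dP2)(P2/Q1) = 4 * 10 / 113 = 40/113
Since Exy > 0, the goods are substitutes.

40/113 (substitutes)


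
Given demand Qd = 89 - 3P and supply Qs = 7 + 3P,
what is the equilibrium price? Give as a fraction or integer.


At equilibrium, Qd = Qs.
89 - 3P = 7 + 3P
89 - 7 = 3P + 3P
82 = 6P
P* = 82/6 = 41/3

41/3


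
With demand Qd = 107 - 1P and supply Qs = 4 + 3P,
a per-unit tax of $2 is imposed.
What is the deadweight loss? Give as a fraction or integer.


Pre-tax equilibrium quantity: Q* = 325/4
Post-tax equilibrium quantity: Q_tax = 319/4
Reduction in quantity: Q* - Q_tax = 3/2
DWL = (1/2) * tax * (Q* - Q_tax)
DWL = (1/2) * 2 * 3/2 = 3/2

3/2


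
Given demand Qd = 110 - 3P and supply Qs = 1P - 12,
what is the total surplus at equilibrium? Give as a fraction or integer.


Find equilibrium: 110 - 3P = 1P - 12
110 + 12 = 4P
P* = 122/4 = 61/2
Q* = 1*61/2 - 12 = 37/2
Inverse demand: P = 110/3 - Q/3, so P_max = 110/3
Inverse supply: P = 12 + Q/1, so P_min = 12
CS = (1/2) * 37/2 * (110/3 - 61/2) = 1369/24
PS = (1/2) * 37/2 * (61/2 - 12) = 1369/8
TS = CS + PS = 1369/24 + 1369/8 = 1369/6

1369/6


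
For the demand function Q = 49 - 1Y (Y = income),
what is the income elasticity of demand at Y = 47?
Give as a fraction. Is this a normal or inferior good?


dQ/dY = -1
At Y = 47: Q = 49 - 1*47 = 2
Ey = (dQ/dY)(Y/Q) = -1 * 47 / 2 = -47/2
Since Ey < 0, this is a inferior good.

-47/2 (inferior good)


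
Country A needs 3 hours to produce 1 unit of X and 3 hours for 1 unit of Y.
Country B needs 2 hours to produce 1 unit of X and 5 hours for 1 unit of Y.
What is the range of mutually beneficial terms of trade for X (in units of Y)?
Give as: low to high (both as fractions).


Opportunity cost of X for Country A = hours_X / hours_Y = 3/3 = 1 units of Y
Opportunity cost of X for Country B = hours_X / hours_Y = 2/5 = 2/5 units of Y
Terms of trade must be between the two opportunity costs.
Range: 2/5 to 1

2/5 to 1


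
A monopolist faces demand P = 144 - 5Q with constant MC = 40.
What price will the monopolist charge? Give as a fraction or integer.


MR = 144 - 10Q
Set MR = MC: 144 - 10Q = 40
Q* = 52/5
Substitute into demand:
P* = 144 - 5*52/5 = 92

92


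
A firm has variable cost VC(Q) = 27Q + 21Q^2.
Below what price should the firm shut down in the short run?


AVC(Q) = VC(Q)/Q = 27 + 21Q
AVC is increasing in Q, so minimum AVC is at Q -> 0+.
Min AVC = 27
The firm should shut down if P < 27.

27


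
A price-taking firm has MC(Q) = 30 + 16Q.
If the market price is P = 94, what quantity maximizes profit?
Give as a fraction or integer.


In perfect competition, profit is maximized where P = MC.
94 = 30 + 16Q
64 = 16Q
Q* = 64/16 = 4

4


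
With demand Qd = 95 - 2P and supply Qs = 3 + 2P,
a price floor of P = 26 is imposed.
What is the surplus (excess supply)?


At P = 26:
Qd = 95 - 2*26 = 43
Qs = 3 + 2*26 = 55
Surplus = Qs - Qd = 55 - 43 = 12

12


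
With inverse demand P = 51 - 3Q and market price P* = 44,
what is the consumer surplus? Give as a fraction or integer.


Maximum willingness to pay (at Q=0): P_max = 51
Quantity demanded at P* = 44:
Q* = (51 - 44)/3 = 7/3
CS = (1/2) * Q* * (P_max - P*)
CS = (1/2) * 7/3 * (51 - 44)
CS = (1/2) * 7/3 * 7 = 49/6

49/6


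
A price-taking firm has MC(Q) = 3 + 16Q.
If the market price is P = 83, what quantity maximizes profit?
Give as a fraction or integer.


In perfect competition, profit is maximized where P = MC.
83 = 3 + 16Q
80 = 16Q
Q* = 80/16 = 5

5


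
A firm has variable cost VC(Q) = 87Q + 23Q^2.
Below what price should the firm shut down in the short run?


AVC(Q) = VC(Q)/Q = 87 + 23Q
AVC is increasing in Q, so minimum AVC is at Q -> 0+.
Min AVC = 87
The firm should shut down if P < 87.

87


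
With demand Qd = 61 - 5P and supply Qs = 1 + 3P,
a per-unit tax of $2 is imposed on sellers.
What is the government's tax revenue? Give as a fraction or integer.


With tax on sellers, new supply: Qs' = 1 + 3(P - 2)
= 3P - 5
New equilibrium quantity:
Q_new = 79/4
Tax revenue = tax * Q_new = 2 * 79/4 = 79/2

79/2


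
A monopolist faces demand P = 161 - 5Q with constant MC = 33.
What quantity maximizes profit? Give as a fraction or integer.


TR = P*Q = (161 - 5Q)Q = 161Q - 5Q^2
MR = dTR/dQ = 161 - 10Q
Set MR = MC:
161 - 10Q = 33
128 = 10Q
Q* = 128/10 = 64/5

64/5


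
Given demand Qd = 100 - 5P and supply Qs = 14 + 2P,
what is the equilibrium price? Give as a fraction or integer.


At equilibrium, Qd = Qs.
100 - 5P = 14 + 2P
100 - 14 = 5P + 2P
86 = 7P
P* = 86/7 = 86/7

86/7


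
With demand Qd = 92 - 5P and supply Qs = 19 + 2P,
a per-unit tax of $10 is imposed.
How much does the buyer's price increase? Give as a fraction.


With a per-unit tax, the buyer's price increase depends on relative slopes.
Supply slope: d = 2, Demand slope: b = 5
Buyer's price increase = d * tax / (b + d)
= 2 * 10 / (5 + 2)
= 20 / 7 = 20/7

20/7


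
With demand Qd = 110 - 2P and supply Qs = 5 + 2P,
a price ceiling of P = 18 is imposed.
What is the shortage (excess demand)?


At P = 18:
Qd = 110 - 2*18 = 74
Qs = 5 + 2*18 = 41
Shortage = Qd - Qs = 74 - 41 = 33

33


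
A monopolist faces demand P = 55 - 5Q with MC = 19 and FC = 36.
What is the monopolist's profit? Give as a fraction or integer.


MR = MC: 55 - 10Q = 19
Q* = 18/5
P* = 55 - 5*18/5 = 37
Profit = (P* - MC)*Q* - FC
= (37 - 19)*18/5 - 36
= 18*18/5 - 36
= 324/5 - 36 = 144/5

144/5


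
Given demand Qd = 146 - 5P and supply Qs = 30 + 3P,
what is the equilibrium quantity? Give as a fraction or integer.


First find equilibrium price:
146 - 5P = 30 + 3P
P* = 116/8 = 29/2
Then substitute into demand:
Q* = 146 - 5 * 29/2 = 147/2

147/2


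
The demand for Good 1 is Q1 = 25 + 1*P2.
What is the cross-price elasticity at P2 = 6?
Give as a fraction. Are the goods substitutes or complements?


dQ1/dP2 = 1
At P2 = 6: Q1 = 25 + 1*6 = 31
Exy = (dQ1/dP2)(P2/Q1) = 1 * 6 / 31 = 6/31
Since Exy > 0, the goods are substitutes.

6/31 (substitutes)


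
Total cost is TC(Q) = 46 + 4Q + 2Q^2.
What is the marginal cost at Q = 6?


MC = dTC/dQ = 4 + 2*2*Q
At Q = 6:
MC = 4 + 4*6
MC = 4 + 24 = 28

28


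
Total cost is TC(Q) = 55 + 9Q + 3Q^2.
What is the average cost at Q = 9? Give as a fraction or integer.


TC(9) = 55 + 9*9 + 3*9^2
TC(9) = 55 + 81 + 243 = 379
AC = TC/Q = 379/9 = 379/9

379/9


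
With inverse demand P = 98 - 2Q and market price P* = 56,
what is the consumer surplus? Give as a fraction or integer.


Maximum willingness to pay (at Q=0): P_max = 98
Quantity demanded at P* = 56:
Q* = (98 - 56)/2 = 21
CS = (1/2) * Q* * (P_max - P*)
CS = (1/2) * 21 * (98 - 56)
CS = (1/2) * 21 * 42 = 441

441


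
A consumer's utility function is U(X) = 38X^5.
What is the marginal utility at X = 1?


MU = dU/dX = 38*5*X^(5-1)
MU = 190*X^4
At X = 1:
MU = 190 * 1^4
MU = 190 * 1 = 190

190


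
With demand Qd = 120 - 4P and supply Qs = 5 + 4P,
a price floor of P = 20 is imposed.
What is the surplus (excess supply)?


At P = 20:
Qd = 120 - 4*20 = 40
Qs = 5 + 4*20 = 85
Surplus = Qs - Qd = 85 - 40 = 45

45


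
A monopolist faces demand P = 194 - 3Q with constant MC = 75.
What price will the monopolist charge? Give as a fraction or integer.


MR = 194 - 6Q
Set MR = MC: 194 - 6Q = 75
Q* = 119/6
Substitute into demand:
P* = 194 - 3*119/6 = 269/2

269/2


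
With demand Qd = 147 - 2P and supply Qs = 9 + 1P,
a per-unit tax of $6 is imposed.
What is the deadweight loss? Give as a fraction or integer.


Pre-tax equilibrium quantity: Q* = 55
Post-tax equilibrium quantity: Q_tax = 51
Reduction in quantity: Q* - Q_tax = 4
DWL = (1/2) * tax * (Q* - Q_tax)
DWL = (1/2) * 6 * 4 = 12

12


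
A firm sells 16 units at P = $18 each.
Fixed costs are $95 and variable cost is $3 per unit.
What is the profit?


Total Revenue = P * Q = 18 * 16 = $288
Total Cost = FC + VC*Q = 95 + 3*16 = $143
Profit = TR - TC = 288 - 143 = $145

$145


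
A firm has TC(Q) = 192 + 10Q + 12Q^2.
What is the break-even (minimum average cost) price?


AC(Q) = 192/Q + 10 + 12Q
To minimize: dAC/dQ = -192/Q^2 + 12 = 0
Q^2 = 192/12 = 16
Q* = 4
Min AC = 192/4 + 10 + 12*4
Min AC = 48 + 10 + 48 = 106

106


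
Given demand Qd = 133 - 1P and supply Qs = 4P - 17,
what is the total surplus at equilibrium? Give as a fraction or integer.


Find equilibrium: 133 - 1P = 4P - 17
133 + 17 = 5P
P* = 150/5 = 30
Q* = 4*30 - 17 = 103
Inverse demand: P = 133 - Q/1, so P_max = 133
Inverse supply: P = 17/4 + Q/4, so P_min = 17/4
CS = (1/2) * 103 * (133 - 30) = 10609/2
PS = (1/2) * 103 * (30 - 17/4) = 10609/8
TS = CS + PS = 10609/2 + 10609/8 = 53045/8

53045/8


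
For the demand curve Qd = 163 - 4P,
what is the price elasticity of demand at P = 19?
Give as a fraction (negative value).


dQ/dP = -4
At P = 19: Q = 163 - 4*19 = 87
E = (dQ/dP)(P/Q) = (-4)(19/87) = -76/87

-76/87


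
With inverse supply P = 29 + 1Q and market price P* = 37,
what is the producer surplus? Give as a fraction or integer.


Minimum supply price (at Q=0): P_min = 29
Quantity supplied at P* = 37:
Q* = (37 - 29)/1 = 8
PS = (1/2) * Q* * (P* - P_min)
PS = (1/2) * 8 * (37 - 29)
PS = (1/2) * 8 * 8 = 32

32


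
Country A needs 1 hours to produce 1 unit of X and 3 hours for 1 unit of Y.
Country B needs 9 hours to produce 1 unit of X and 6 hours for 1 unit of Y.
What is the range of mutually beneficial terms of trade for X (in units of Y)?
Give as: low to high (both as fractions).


Opportunity cost of X for Country A = hours_X / hours_Y = 1/3 = 1/3 units of Y
Opportunity cost of X for Country B = hours_X / hours_Y = 9/6 = 3/2 units of Y
Terms of trade must be between the two opportunity costs.
Range: 1/3 to 3/2

1/3 to 3/2


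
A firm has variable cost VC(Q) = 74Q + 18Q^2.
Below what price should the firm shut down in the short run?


AVC(Q) = VC(Q)/Q = 74 + 18Q
AVC is increasing in Q, so minimum AVC is at Q -> 0+.
Min AVC = 74
The firm should shut down if P < 74.

74


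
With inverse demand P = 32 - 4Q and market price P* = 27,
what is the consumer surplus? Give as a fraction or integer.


Maximum willingness to pay (at Q=0): P_max = 32
Quantity demanded at P* = 27:
Q* = (32 - 27)/4 = 5/4
CS = (1/2) * Q* * (P_max - P*)
CS = (1/2) * 5/4 * (32 - 27)
CS = (1/2) * 5/4 * 5 = 25/8

25/8


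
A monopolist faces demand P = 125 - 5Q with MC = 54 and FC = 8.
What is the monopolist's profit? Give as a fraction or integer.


MR = MC: 125 - 10Q = 54
Q* = 71/10
P* = 125 - 5*71/10 = 179/2
Profit = (P* - MC)*Q* - FC
= (179/2 - 54)*71/10 - 8
= 71/2*71/10 - 8
= 5041/20 - 8 = 4881/20

4881/20


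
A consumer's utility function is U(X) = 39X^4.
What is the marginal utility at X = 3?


MU = dU/dX = 39*4*X^(4-1)
MU = 156*X^3
At X = 3:
MU = 156 * 3^3
MU = 156 * 27 = 4212

4212


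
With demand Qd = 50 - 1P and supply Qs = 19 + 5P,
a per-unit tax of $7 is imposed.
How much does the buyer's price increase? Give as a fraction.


With a per-unit tax, the buyer's price increase depends on relative slopes.
Supply slope: d = 5, Demand slope: b = 1
Buyer's price increase = d * tax / (b + d)
= 5 * 7 / (1 + 5)
= 35 / 6 = 35/6

35/6


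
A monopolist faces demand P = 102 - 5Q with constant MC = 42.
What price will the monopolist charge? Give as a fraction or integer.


MR = 102 - 10Q
Set MR = MC: 102 - 10Q = 42
Q* = 6
Substitute into demand:
P* = 102 - 5*6 = 72

72


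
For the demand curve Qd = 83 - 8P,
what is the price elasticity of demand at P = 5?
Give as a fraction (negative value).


dQ/dP = -8
At P = 5: Q = 83 - 8*5 = 43
E = (dQ/dP)(P/Q) = (-8)(5/43) = -40/43

-40/43


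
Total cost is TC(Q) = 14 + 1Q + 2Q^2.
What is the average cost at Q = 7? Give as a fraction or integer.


TC(7) = 14 + 1*7 + 2*7^2
TC(7) = 14 + 7 + 98 = 119
AC = TC/Q = 119/7 = 17

17


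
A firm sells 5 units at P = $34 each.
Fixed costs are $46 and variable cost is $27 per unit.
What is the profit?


Total Revenue = P * Q = 34 * 5 = $170
Total Cost = FC + VC*Q = 46 + 27*5 = $181
Profit = TR - TC = 170 - 181 = $-11

$-11


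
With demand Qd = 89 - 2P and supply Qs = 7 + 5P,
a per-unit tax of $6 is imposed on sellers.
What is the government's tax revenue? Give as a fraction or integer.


With tax on sellers, new supply: Qs' = 7 + 5(P - 6)
= 5P - 23
New equilibrium quantity:
Q_new = 57
Tax revenue = tax * Q_new = 6 * 57 = 342

342


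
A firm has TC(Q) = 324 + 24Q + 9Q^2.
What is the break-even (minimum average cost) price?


AC(Q) = 324/Q + 24 + 9Q
To minimize: dAC/dQ = -324/Q^2 + 9 = 0
Q^2 = 324/9 = 36
Q* = 6
Min AC = 324/6 + 24 + 9*6
Min AC = 54 + 24 + 54 = 132

132


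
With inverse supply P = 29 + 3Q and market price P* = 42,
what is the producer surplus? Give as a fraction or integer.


Minimum supply price (at Q=0): P_min = 29
Quantity supplied at P* = 42:
Q* = (42 - 29)/3 = 13/3
PS = (1/2) * Q* * (P* - P_min)
PS = (1/2) * 13/3 * (42 - 29)
PS = (1/2) * 13/3 * 13 = 169/6

169/6


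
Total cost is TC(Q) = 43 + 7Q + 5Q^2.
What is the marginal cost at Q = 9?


MC = dTC/dQ = 7 + 2*5*Q
At Q = 9:
MC = 7 + 10*9
MC = 7 + 90 = 97

97


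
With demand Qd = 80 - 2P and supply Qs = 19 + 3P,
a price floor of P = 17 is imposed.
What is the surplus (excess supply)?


At P = 17:
Qd = 80 - 2*17 = 46
Qs = 19 + 3*17 = 70
Surplus = Qs - Qd = 70 - 46 = 24

24


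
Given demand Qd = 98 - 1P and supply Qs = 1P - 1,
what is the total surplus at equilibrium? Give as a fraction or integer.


Find equilibrium: 98 - 1P = 1P - 1
98 + 1 = 2P
P* = 99/2 = 99/2
Q* = 1*99/2 - 1 = 97/2
Inverse demand: P = 98 - Q/1, so P_max = 98
Inverse supply: P = 1 + Q/1, so P_min = 1
CS = (1/2) * 97/2 * (98 - 99/2) = 9409/8
PS = (1/2) * 97/2 * (99/2 - 1) = 9409/8
TS = CS + PS = 9409/8 + 9409/8 = 9409/4

9409/4


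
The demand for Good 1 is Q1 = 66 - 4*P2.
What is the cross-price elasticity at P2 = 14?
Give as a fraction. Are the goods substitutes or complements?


dQ1/dP2 = -4
At P2 = 14: Q1 = 66 - 4*14 = 10
Exy = (dQ1/dP2)(P2/Q1) = -4 * 14 / 10 = -28/5
Since Exy < 0, the goods are complements.

-28/5 (complements)


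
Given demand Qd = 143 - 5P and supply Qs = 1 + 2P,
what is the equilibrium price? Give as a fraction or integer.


At equilibrium, Qd = Qs.
143 - 5P = 1 + 2P
143 - 1 = 5P + 2P
142 = 7P
P* = 142/7 = 142/7

142/7


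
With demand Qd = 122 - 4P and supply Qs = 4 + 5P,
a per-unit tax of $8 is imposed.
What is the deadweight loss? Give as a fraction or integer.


Pre-tax equilibrium quantity: Q* = 626/9
Post-tax equilibrium quantity: Q_tax = 466/9
Reduction in quantity: Q* - Q_tax = 160/9
DWL = (1/2) * tax * (Q* - Q_tax)
DWL = (1/2) * 8 * 160/9 = 640/9

640/9


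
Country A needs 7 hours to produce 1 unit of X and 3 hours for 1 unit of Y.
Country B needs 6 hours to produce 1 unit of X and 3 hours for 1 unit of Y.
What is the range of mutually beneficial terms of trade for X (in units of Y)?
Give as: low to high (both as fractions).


Opportunity cost of X for Country A = hours_X / hours_Y = 7/3 = 7/3 units of Y
Opportunity cost of X for Country B = hours_X / hours_Y = 6/3 = 2 units of Y
Terms of trade must be between the two opportunity costs.
Range: 2 to 7/3

2 to 7/3


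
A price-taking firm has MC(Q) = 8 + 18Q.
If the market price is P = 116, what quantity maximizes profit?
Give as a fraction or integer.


In perfect competition, profit is maximized where P = MC.
116 = 8 + 18Q
108 = 18Q
Q* = 108/18 = 6

6


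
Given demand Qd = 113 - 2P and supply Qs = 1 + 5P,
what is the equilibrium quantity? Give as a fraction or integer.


First find equilibrium price:
113 - 2P = 1 + 5P
P* = 112/7 = 16
Then substitute into demand:
Q* = 113 - 2 * 16 = 81

81


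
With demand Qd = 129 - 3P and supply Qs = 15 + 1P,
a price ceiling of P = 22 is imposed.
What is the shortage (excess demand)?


At P = 22:
Qd = 129 - 3*22 = 63
Qs = 15 + 1*22 = 37
Shortage = Qd - Qs = 63 - 37 = 26

26


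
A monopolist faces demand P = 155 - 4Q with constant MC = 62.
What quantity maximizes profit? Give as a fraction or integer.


TR = P*Q = (155 - 4Q)Q = 155Q - 4Q^2
MR = dTR/dQ = 155 - 8Q
Set MR = MC:
155 - 8Q = 62
93 = 8Q
Q* = 93/8 = 93/8

93/8


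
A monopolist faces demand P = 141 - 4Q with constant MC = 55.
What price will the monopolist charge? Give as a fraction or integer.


MR = 141 - 8Q
Set MR = MC: 141 - 8Q = 55
Q* = 43/4
Substitute into demand:
P* = 141 - 4*43/4 = 98

98


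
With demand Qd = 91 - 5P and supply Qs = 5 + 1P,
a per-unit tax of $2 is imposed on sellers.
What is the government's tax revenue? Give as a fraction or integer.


With tax on sellers, new supply: Qs' = 5 + 1(P - 2)
= 3 + 1P
New equilibrium quantity:
Q_new = 53/3
Tax revenue = tax * Q_new = 2 * 53/3 = 106/3

106/3


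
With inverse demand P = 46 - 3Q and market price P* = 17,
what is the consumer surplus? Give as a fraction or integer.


Maximum willingness to pay (at Q=0): P_max = 46
Quantity demanded at P* = 17:
Q* = (46 - 17)/3 = 29/3
CS = (1/2) * Q* * (P_max - P*)
CS = (1/2) * 29/3 * (46 - 17)
CS = (1/2) * 29/3 * 29 = 841/6

841/6


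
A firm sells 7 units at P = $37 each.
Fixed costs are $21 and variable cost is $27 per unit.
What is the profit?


Total Revenue = P * Q = 37 * 7 = $259
Total Cost = FC + VC*Q = 21 + 27*7 = $210
Profit = TR - TC = 259 - 210 = $49

$49


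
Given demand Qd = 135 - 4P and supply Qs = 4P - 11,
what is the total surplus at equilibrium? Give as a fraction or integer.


Find equilibrium: 135 - 4P = 4P - 11
135 + 11 = 8P
P* = 146/8 = 73/4
Q* = 4*73/4 - 11 = 62
Inverse demand: P = 135/4 - Q/4, so P_max = 135/4
Inverse supply: P = 11/4 + Q/4, so P_min = 11/4
CS = (1/2) * 62 * (135/4 - 73/4) = 961/2
PS = (1/2) * 62 * (73/4 - 11/4) = 961/2
TS = CS + PS = 961/2 + 961/2 = 961

961


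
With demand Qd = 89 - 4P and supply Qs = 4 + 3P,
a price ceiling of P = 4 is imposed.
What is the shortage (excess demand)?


At P = 4:
Qd = 89 - 4*4 = 73
Qs = 4 + 3*4 = 16
Shortage = Qd - Qs = 73 - 16 = 57

57


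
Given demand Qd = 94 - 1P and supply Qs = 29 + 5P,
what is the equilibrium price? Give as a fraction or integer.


At equilibrium, Qd = Qs.
94 - 1P = 29 + 5P
94 - 29 = 1P + 5P
65 = 6P
P* = 65/6 = 65/6

65/6


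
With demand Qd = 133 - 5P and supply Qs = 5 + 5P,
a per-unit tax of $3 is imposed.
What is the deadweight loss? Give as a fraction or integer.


Pre-tax equilibrium quantity: Q* = 69
Post-tax equilibrium quantity: Q_tax = 123/2
Reduction in quantity: Q* - Q_tax = 15/2
DWL = (1/2) * tax * (Q* - Q_tax)
DWL = (1/2) * 3 * 15/2 = 45/4

45/4


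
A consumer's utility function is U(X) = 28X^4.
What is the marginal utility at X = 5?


MU = dU/dX = 28*4*X^(4-1)
MU = 112*X^3
At X = 5:
MU = 112 * 5^3
MU = 112 * 125 = 14000

14000


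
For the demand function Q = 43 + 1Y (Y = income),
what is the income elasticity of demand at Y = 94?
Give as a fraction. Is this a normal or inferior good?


dQ/dY = 1
At Y = 94: Q = 43 + 1*94 = 137
Ey = (dQ/dY)(Y/Q) = 1 * 94 / 137 = 94/137
Since Ey > 0, this is a normal good.

94/137 (normal good)


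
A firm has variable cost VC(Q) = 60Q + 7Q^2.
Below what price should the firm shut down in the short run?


AVC(Q) = VC(Q)/Q = 60 + 7Q
AVC is increasing in Q, so minimum AVC is at Q -> 0+.
Min AVC = 60
The firm should shut down if P < 60.

60


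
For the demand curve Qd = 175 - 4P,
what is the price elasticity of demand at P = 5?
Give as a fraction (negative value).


dQ/dP = -4
At P = 5: Q = 175 - 4*5 = 155
E = (dQ/dP)(P/Q) = (-4)(5/155) = -4/31

-4/31


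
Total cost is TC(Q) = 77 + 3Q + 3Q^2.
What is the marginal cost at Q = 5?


MC = dTC/dQ = 3 + 2*3*Q
At Q = 5:
MC = 3 + 6*5
MC = 3 + 30 = 33

33


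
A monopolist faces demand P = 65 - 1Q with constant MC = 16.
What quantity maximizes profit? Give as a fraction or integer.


TR = P*Q = (65 - 1Q)Q = 65Q - 1Q^2
MR = dTR/dQ = 65 - 2Q
Set MR = MC:
65 - 2Q = 16
49 = 2Q
Q* = 49/2 = 49/2

49/2


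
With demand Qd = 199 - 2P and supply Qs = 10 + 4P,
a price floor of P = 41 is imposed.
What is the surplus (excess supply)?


At P = 41:
Qd = 199 - 2*41 = 117
Qs = 10 + 4*41 = 174
Surplus = Qs - Qd = 174 - 117 = 57

57


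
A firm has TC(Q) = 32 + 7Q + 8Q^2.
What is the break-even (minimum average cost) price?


AC(Q) = 32/Q + 7 + 8Q
To minimize: dAC/dQ = -32/Q^2 + 8 = 0
Q^2 = 32/8 = 4
Q* = 2
Min AC = 32/2 + 7 + 8*2
Min AC = 16 + 7 + 16 = 39

39


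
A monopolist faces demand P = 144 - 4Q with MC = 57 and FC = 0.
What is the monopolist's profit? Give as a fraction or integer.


MR = MC: 144 - 8Q = 57
Q* = 87/8
P* = 144 - 4*87/8 = 201/2
Profit = (P* - MC)*Q* - FC
= (201/2 - 57)*87/8 - 0
= 87/2*87/8 - 0
= 7569/16 - 0 = 7569/16

7569/16


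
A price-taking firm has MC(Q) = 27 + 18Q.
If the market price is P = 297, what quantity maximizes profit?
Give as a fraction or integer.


In perfect competition, profit is maximized where P = MC.
297 = 27 + 18Q
270 = 18Q
Q* = 270/18 = 15

15


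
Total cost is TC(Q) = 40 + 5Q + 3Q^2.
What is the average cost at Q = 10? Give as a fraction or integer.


TC(10) = 40 + 5*10 + 3*10^2
TC(10) = 40 + 50 + 300 = 390
AC = TC/Q = 390/10 = 39

39


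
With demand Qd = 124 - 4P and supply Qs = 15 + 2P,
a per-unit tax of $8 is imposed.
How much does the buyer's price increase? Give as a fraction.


With a per-unit tax, the buyer's price increase depends on relative slopes.
Supply slope: d = 2, Demand slope: b = 4
Buyer's price increase = d * tax / (b + d)
= 2 * 8 / (4 + 2)
= 16 / 6 = 8/3

8/3


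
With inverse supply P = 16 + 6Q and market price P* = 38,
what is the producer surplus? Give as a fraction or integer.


Minimum supply price (at Q=0): P_min = 16
Quantity supplied at P* = 38:
Q* = (38 - 16)/6 = 11/3
PS = (1/2) * Q* * (P* - P_min)
PS = (1/2) * 11/3 * (38 - 16)
PS = (1/2) * 11/3 * 22 = 121/3

121/3


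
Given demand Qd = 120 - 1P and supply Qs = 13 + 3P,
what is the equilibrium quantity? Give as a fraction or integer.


First find equilibrium price:
120 - 1P = 13 + 3P
P* = 107/4 = 107/4
Then substitute into demand:
Q* = 120 - 1 * 107/4 = 373/4

373/4


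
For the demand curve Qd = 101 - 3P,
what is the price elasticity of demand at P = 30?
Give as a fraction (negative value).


dQ/dP = -3
At P = 30: Q = 101 - 3*30 = 11
E = (dQ/dP)(P/Q) = (-3)(30/11) = -90/11

-90/11


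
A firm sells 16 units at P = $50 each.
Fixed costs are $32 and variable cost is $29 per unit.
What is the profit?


Total Revenue = P * Q = 50 * 16 = $800
Total Cost = FC + VC*Q = 32 + 29*16 = $496
Profit = TR - TC = 800 - 496 = $304

$304


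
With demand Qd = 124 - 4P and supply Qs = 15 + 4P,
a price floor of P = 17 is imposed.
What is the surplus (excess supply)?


At P = 17:
Qd = 124 - 4*17 = 56
Qs = 15 + 4*17 = 83
Surplus = Qs - Qd = 83 - 56 = 27

27


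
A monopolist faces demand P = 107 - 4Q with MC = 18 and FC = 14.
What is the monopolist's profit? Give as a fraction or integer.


MR = MC: 107 - 8Q = 18
Q* = 89/8
P* = 107 - 4*89/8 = 125/2
Profit = (P* - MC)*Q* - FC
= (125/2 - 18)*89/8 - 14
= 89/2*89/8 - 14
= 7921/16 - 14 = 7697/16

7697/16


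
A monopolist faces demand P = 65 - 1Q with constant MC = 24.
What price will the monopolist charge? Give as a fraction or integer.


MR = 65 - 2Q
Set MR = MC: 65 - 2Q = 24
Q* = 41/2
Substitute into demand:
P* = 65 - 1*41/2 = 89/2

89/2


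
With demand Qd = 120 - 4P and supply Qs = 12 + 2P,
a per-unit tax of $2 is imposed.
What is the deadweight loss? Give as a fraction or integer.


Pre-tax equilibrium quantity: Q* = 48
Post-tax equilibrium quantity: Q_tax = 136/3
Reduction in quantity: Q* - Q_tax = 8/3
DWL = (1/2) * tax * (Q* - Q_tax)
DWL = (1/2) * 2 * 8/3 = 8/3

8/3


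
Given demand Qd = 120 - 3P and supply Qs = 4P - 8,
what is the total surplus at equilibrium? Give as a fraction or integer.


Find equilibrium: 120 - 3P = 4P - 8
120 + 8 = 7P
P* = 128/7 = 128/7
Q* = 4*128/7 - 8 = 456/7
Inverse demand: P = 40 - Q/3, so P_max = 40
Inverse supply: P = 2 + Q/4, so P_min = 2
CS = (1/2) * 456/7 * (40 - 128/7) = 34656/49
PS = (1/2) * 456/7 * (128/7 - 2) = 25992/49
TS = CS + PS = 34656/49 + 25992/49 = 8664/7

8664/7


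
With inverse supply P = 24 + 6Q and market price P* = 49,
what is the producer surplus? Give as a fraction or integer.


Minimum supply price (at Q=0): P_min = 24
Quantity supplied at P* = 49:
Q* = (49 - 24)/6 = 25/6
PS = (1/2) * Q* * (P* - P_min)
PS = (1/2) * 25/6 * (49 - 24)
PS = (1/2) * 25/6 * 25 = 625/12

625/12


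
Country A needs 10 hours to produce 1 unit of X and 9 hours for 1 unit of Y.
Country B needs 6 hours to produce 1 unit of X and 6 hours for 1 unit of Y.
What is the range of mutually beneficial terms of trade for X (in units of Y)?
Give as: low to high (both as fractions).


Opportunity cost of X for Country A = hours_X / hours_Y = 10/9 = 10/9 units of Y
Opportunity cost of X for Country B = hours_X / hours_Y = 6/6 = 1 units of Y
Terms of trade must be between the two opportunity costs.
Range: 1 to 10/9

1 to 10/9


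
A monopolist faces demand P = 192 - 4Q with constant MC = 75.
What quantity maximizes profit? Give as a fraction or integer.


TR = P*Q = (192 - 4Q)Q = 192Q - 4Q^2
MR = dTR/dQ = 192 - 8Q
Set MR = MC:
192 - 8Q = 75
117 = 8Q
Q* = 117/8 = 117/8

117/8


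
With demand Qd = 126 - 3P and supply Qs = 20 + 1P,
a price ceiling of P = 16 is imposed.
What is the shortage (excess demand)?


At P = 16:
Qd = 126 - 3*16 = 78
Qs = 20 + 1*16 = 36
Shortage = Qd - Qs = 78 - 36 = 42

42


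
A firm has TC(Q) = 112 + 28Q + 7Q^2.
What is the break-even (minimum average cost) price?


AC(Q) = 112/Q + 28 + 7Q
To minimize: dAC/dQ = -112/Q^2 + 7 = 0
Q^2 = 112/7 = 16
Q* = 4
Min AC = 112/4 + 28 + 7*4
Min AC = 28 + 28 + 28 = 84

84


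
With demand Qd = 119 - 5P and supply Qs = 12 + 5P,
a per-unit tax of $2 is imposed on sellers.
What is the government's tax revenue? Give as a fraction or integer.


With tax on sellers, new supply: Qs' = 12 + 5(P - 2)
= 2 + 5P
New equilibrium quantity:
Q_new = 121/2
Tax revenue = tax * Q_new = 2 * 121/2 = 121

121


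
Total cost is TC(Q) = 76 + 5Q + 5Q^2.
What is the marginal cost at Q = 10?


MC = dTC/dQ = 5 + 2*5*Q
At Q = 10:
MC = 5 + 10*10
MC = 5 + 100 = 105

105


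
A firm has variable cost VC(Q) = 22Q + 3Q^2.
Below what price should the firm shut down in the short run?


AVC(Q) = VC(Q)/Q = 22 + 3Q
AVC is increasing in Q, so minimum AVC is at Q -> 0+.
Min AVC = 22
The firm should shut down if P < 22.

22


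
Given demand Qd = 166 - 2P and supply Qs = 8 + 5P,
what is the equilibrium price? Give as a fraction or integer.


At equilibrium, Qd = Qs.
166 - 2P = 8 + 5P
166 - 8 = 2P + 5P
158 = 7P
P* = 158/7 = 158/7

158/7


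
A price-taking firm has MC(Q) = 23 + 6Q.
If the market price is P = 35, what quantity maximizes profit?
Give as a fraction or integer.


In perfect competition, profit is maximized where P = MC.
35 = 23 + 6Q
12 = 6Q
Q* = 12/6 = 2

2


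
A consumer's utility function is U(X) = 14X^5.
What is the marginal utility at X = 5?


MU = dU/dX = 14*5*X^(5-1)
MU = 70*X^4
At X = 5:
MU = 70 * 5^4
MU = 70 * 625 = 43750

43750


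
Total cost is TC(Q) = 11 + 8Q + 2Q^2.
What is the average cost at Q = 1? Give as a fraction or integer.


TC(1) = 11 + 8*1 + 2*1^2
TC(1) = 11 + 8 + 2 = 21
AC = TC/Q = 21/1 = 21

21


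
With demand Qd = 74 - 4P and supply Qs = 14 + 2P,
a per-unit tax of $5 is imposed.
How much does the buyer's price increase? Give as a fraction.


With a per-unit tax, the buyer's price increase depends on relative slopes.
Supply slope: d = 2, Demand slope: b = 4
Buyer's price increase = d * tax / (b + d)
= 2 * 5 / (4 + 2)
= 10 / 6 = 5/3

5/3


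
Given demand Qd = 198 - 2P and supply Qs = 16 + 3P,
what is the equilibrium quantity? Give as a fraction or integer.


First find equilibrium price:
198 - 2P = 16 + 3P
P* = 182/5 = 182/5
Then substitute into demand:
Q* = 198 - 2 * 182/5 = 626/5

626/5


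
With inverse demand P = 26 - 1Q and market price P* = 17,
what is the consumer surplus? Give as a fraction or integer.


Maximum willingness to pay (at Q=0): P_max = 26
Quantity demanded at P* = 17:
Q* = (26 - 17)/1 = 9
CS = (1/2) * Q* * (P_max - P*)
CS = (1/2) * 9 * (26 - 17)
CS = (1/2) * 9 * 9 = 81/2

81/2


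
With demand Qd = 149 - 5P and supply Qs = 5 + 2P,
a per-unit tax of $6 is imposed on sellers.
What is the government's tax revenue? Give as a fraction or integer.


With tax on sellers, new supply: Qs' = 5 + 2(P - 6)
= 2P - 7
New equilibrium quantity:
Q_new = 263/7
Tax revenue = tax * Q_new = 6 * 263/7 = 1578/7

1578/7


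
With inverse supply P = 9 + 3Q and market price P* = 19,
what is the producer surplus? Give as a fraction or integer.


Minimum supply price (at Q=0): P_min = 9
Quantity supplied at P* = 19:
Q* = (19 - 9)/3 = 10/3
PS = (1/2) * Q* * (P* - P_min)
PS = (1/2) * 10/3 * (19 - 9)
PS = (1/2) * 10/3 * 10 = 50/3

50/3


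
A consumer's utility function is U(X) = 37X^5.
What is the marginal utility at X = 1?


MU = dU/dX = 37*5*X^(5-1)
MU = 185*X^4
At X = 1:
MU = 185 * 1^4
MU = 185 * 1 = 185

185


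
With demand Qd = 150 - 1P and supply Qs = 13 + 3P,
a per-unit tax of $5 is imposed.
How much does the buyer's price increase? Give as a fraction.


With a per-unit tax, the buyer's price increase depends on relative slopes.
Supply slope: d = 3, Demand slope: b = 1
Buyer's price increase = d * tax / (b + d)
= 3 * 5 / (1 + 3)
= 15 / 4 = 15/4

15/4


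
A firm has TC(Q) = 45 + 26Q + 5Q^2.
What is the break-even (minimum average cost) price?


AC(Q) = 45/Q + 26 + 5Q
To minimize: dAC/dQ = -45/Q^2 + 5 = 0
Q^2 = 45/5 = 9
Q* = 3
Min AC = 45/3 + 26 + 5*3
Min AC = 15 + 26 + 15 = 56

56


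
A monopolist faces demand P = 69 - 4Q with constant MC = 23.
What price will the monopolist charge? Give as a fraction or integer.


MR = 69 - 8Q
Set MR = MC: 69 - 8Q = 23
Q* = 23/4
Substitute into demand:
P* = 69 - 4*23/4 = 46

46


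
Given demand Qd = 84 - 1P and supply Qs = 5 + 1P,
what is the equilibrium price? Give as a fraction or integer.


At equilibrium, Qd = Qs.
84 - 1P = 5 + 1P
84 - 5 = 1P + 1P
79 = 2P
P* = 79/2 = 79/2

79/2


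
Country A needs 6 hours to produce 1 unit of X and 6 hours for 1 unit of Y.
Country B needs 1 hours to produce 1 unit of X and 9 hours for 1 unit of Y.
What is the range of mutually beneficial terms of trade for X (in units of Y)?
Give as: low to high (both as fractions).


Opportunity cost of X for Country A = hours_X / hours_Y = 6/6 = 1 units of Y
Opportunity cost of X for Country B = hours_X / hours_Y = 1/9 = 1/9 units of Y
Terms of trade must be between the two opportunity costs.
Range: 1/9 to 1

1/9 to 1


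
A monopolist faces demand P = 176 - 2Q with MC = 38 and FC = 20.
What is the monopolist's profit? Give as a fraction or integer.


MR = MC: 176 - 4Q = 38
Q* = 69/2
P* = 176 - 2*69/2 = 107
Profit = (P* - MC)*Q* - FC
= (107 - 38)*69/2 - 20
= 69*69/2 - 20
= 4761/2 - 20 = 4721/2

4721/2


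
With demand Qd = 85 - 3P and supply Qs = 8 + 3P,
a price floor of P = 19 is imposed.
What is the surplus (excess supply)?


At P = 19:
Qd = 85 - 3*19 = 28
Qs = 8 + 3*19 = 65
Surplus = Qs - Qd = 65 - 28 = 37

37


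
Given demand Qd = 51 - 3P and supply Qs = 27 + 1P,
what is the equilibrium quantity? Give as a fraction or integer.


First find equilibrium price:
51 - 3P = 27 + 1P
P* = 24/4 = 6
Then substitute into demand:
Q* = 51 - 3 * 6 = 33

33


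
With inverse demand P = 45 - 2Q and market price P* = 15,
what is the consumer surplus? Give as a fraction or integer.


Maximum willingness to pay (at Q=0): P_max = 45
Quantity demanded at P* = 15:
Q* = (45 - 15)/2 = 15
CS = (1/2) * Q* * (P_max - P*)
CS = (1/2) * 15 * (45 - 15)
CS = (1/2) * 15 * 30 = 225

225


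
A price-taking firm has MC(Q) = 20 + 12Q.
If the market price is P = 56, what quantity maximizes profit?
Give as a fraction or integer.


In perfect competition, profit is maximized where P = MC.
56 = 20 + 12Q
36 = 12Q
Q* = 36/12 = 3

3


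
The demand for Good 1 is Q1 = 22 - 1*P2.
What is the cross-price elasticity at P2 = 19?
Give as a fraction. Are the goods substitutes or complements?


dQ1/dP2 = -1
At P2 = 19: Q1 = 22 - 1*19 = 3
Exy = (dQ1/dP2)(P2/Q1) = -1 * 19 / 3 = -19/3
Since Exy < 0, the goods are complements.

-19/3 (complements)


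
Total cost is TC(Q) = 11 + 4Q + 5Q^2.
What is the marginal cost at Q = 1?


MC = dTC/dQ = 4 + 2*5*Q
At Q = 1:
MC = 4 + 10*1
MC = 4 + 10 = 14

14


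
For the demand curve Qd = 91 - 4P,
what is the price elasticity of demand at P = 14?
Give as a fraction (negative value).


dQ/dP = -4
At P = 14: Q = 91 - 4*14 = 35
E = (dQ/dP)(P/Q) = (-4)(14/35) = -8/5

-8/5


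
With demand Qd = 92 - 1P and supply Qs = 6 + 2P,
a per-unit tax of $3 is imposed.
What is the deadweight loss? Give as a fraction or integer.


Pre-tax equilibrium quantity: Q* = 190/3
Post-tax equilibrium quantity: Q_tax = 184/3
Reduction in quantity: Q* - Q_tax = 2
DWL = (1/2) * tax * (Q* - Q_tax)
DWL = (1/2) * 3 * 2 = 3

3


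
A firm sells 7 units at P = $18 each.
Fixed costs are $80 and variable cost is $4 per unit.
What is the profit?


Total Revenue = P * Q = 18 * 7 = $126
Total Cost = FC + VC*Q = 80 + 4*7 = $108
Profit = TR - TC = 126 - 108 = $18

$18


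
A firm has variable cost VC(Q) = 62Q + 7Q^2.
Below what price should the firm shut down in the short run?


AVC(Q) = VC(Q)/Q = 62 + 7Q
AVC is increasing in Q, so minimum AVC is at Q -> 0+.
Min AVC = 62
The firm should shut down if P < 62.

62


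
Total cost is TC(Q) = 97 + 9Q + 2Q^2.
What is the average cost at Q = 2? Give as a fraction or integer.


TC(2) = 97 + 9*2 + 2*2^2
TC(2) = 97 + 18 + 8 = 123
AC = TC/Q = 123/2 = 123/2

123/2


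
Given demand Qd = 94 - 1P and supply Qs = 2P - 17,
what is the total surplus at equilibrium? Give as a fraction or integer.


Find equilibrium: 94 - 1P = 2P - 17
94 + 17 = 3P
P* = 111/3 = 37
Q* = 2*37 - 17 = 57
Inverse demand: P = 94 - Q/1, so P_max = 94
Inverse supply: P = 17/2 + Q/2, so P_min = 17/2
CS = (1/2) * 57 * (94 - 37) = 3249/2
PS = (1/2) * 57 * (37 - 17/2) = 3249/4
TS = CS + PS = 3249/2 + 3249/4 = 9747/4

9747/4


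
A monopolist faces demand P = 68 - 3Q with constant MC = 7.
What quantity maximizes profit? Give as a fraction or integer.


TR = P*Q = (68 - 3Q)Q = 68Q - 3Q^2
MR = dTR/dQ = 68 - 6Q
Set MR = MC:
68 - 6Q = 7
61 = 6Q
Q* = 61/6 = 61/6

61/6


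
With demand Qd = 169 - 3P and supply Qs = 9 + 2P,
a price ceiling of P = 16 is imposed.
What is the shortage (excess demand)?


At P = 16:
Qd = 169 - 3*16 = 121
Qs = 9 + 2*16 = 41
Shortage = Qd - Qs = 121 - 41 = 80

80


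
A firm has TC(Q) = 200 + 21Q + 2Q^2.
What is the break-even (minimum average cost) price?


AC(Q) = 200/Q + 21 + 2Q
To minimize: dAC/dQ = -200/Q^2 + 2 = 0
Q^2 = 200/2 = 100
Q* = 10
Min AC = 200/10 + 21 + 2*10
Min AC = 20 + 21 + 20 = 61

61


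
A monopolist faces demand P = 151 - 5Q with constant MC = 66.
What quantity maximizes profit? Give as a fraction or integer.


TR = P*Q = (151 - 5Q)Q = 151Q - 5Q^2
MR = dTR/dQ = 151 - 10Q
Set MR = MC:
151 - 10Q = 66
85 = 10Q
Q* = 85/10 = 17/2

17/2


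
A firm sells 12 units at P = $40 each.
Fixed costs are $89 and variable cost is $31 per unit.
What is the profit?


Total Revenue = P * Q = 40 * 12 = $480
Total Cost = FC + VC*Q = 89 + 31*12 = $461
Profit = TR - TC = 480 - 461 = $19

$19


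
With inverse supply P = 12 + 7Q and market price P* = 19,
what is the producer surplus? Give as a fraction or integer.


Minimum supply price (at Q=0): P_min = 12
Quantity supplied at P* = 19:
Q* = (19 - 12)/7 = 1
PS = (1/2) * Q* * (P* - P_min)
PS = (1/2) * 1 * (19 - 12)
PS = (1/2) * 1 * 7 = 7/2

7/2


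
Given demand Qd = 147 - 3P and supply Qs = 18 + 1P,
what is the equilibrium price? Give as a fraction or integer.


At equilibrium, Qd = Qs.
147 - 3P = 18 + 1P
147 - 18 = 3P + 1P
129 = 4P
P* = 129/4 = 129/4

129/4


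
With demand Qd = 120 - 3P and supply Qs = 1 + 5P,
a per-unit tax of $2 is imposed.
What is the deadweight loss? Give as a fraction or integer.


Pre-tax equilibrium quantity: Q* = 603/8
Post-tax equilibrium quantity: Q_tax = 573/8
Reduction in quantity: Q* - Q_tax = 15/4
DWL = (1/2) * tax * (Q* - Q_tax)
DWL = (1/2) * 2 * 15/4 = 15/4

15/4


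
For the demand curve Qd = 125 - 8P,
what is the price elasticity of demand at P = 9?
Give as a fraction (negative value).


dQ/dP = -8
At P = 9: Q = 125 - 8*9 = 53
E = (dQ/dP)(P/Q) = (-8)(9/53) = -72/53

-72/53


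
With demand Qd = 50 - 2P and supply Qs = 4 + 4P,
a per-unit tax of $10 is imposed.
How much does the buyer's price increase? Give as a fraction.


With a per-unit tax, the buyer's price increase depends on relative slopes.
Supply slope: d = 4, Demand slope: b = 2
Buyer's price increase = d * tax / (b + d)
= 4 * 10 / (2 + 4)
= 40 / 6 = 20/3

20/3


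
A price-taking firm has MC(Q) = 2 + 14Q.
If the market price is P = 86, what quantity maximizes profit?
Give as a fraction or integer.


In perfect competition, profit is maximized where P = MC.
86 = 2 + 14Q
84 = 14Q
Q* = 84/14 = 6

6


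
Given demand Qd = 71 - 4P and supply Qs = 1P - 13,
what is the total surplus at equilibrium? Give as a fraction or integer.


Find equilibrium: 71 - 4P = 1P - 13
71 + 13 = 5P
P* = 84/5 = 84/5
Q* = 1*84/5 - 13 = 19/5
Inverse demand: P = 71/4 - Q/4, so P_max = 71/4
Inverse supply: P = 13 + Q/1, so P_min = 13
CS = (1/2) * 19/5 * (71/4 - 84/5) = 361/200
PS = (1/2) * 19/5 * (84/5 - 13) = 361/50
TS = CS + PS = 361/200 + 361/50 = 361/40

361/40


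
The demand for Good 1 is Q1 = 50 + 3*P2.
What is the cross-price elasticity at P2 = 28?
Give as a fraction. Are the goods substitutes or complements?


dQ1/dP2 = 3
At P2 = 28: Q1 = 50 + 3*28 = 134
Exy = (dQ1/dP2)(P2/Q1) = 3 * 28 / 134 = 42/67
Since Exy > 0, the goods are substitutes.

42/67 (substitutes)


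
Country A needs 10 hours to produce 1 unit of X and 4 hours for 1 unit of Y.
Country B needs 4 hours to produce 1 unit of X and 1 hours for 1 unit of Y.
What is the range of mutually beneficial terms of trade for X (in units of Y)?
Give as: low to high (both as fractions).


Opportunity cost of X for Country A = hours_X / hours_Y = 10/4 = 5/2 units of Y
Opportunity cost of X for Country B = hours_X / hours_Y = 4/1 = 4 units of Y
Terms of trade must be between the two opportunity costs.
Range: 5/2 to 4

5/2 to 4
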